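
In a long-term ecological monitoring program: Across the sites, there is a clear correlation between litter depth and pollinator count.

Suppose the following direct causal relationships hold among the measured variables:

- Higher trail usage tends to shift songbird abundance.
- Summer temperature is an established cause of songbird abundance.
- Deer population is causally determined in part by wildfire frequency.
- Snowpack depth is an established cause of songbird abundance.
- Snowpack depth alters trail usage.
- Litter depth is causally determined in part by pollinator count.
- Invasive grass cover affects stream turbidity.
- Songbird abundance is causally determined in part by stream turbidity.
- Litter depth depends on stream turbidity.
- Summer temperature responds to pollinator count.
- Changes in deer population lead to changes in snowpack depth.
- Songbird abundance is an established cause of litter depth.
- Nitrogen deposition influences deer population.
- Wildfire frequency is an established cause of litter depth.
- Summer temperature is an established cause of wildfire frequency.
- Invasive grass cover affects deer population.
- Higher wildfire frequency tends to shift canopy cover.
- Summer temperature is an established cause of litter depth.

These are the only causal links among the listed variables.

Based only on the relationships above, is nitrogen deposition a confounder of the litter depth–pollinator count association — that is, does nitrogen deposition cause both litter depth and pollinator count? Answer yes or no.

Nitrogen deposition has no stated causal path to pollinator count. A confounder must cause both variables, so nitrogen deposition does not qualify.

no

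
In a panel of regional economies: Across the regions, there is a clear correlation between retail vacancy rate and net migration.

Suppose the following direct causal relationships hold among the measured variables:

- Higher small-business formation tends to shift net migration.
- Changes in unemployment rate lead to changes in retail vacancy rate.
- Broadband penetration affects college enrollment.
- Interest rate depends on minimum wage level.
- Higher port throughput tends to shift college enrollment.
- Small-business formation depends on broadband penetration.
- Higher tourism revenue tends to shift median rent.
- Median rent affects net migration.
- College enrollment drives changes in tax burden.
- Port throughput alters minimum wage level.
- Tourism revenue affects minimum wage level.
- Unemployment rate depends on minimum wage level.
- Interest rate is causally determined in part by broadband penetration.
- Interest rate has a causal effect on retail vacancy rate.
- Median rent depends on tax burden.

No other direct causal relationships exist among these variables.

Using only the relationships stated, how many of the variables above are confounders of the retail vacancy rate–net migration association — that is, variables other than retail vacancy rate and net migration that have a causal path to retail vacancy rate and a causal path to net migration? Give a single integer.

3

The common causes are: broadband penetration (to retail vacancy rate via broadband penetration → interest rate → retail vacancy rate; to net migration via broadband penetration → small-business formation → net migration); port throughput (to retail vacancy rate via port throughput → minimum wage level → unemployment rate → retail vacancy rate; to net migration via port throughput → college enrollment → tax burden → median rent → net migration); tourism revenue (to retail vacancy rate via tourism revenue → minimum wage level → unemployment rate → retail vacancy rate; to net migration via tourism revenue → median rent → net migration).
Every other variable lacks a causal path to at least one of retail vacancy rate and net migration.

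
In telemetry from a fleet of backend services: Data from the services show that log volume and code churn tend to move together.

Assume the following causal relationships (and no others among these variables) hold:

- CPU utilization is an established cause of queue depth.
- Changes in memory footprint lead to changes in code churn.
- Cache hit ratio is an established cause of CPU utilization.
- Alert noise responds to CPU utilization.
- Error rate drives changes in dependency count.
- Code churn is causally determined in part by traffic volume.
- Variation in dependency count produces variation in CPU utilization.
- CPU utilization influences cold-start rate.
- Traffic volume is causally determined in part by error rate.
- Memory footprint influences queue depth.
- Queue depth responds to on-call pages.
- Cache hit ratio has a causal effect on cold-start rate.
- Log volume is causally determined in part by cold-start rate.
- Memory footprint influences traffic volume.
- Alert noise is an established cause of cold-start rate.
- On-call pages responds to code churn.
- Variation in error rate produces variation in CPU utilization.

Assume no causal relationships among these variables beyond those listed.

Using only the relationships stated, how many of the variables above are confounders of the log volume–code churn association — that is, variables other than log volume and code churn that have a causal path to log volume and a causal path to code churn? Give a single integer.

1

The common causes are: error rate (to log volume via error rate → CPU utilization → cold-start rate → log volume; to code churn via error rate → traffic volume → code churn).
Every other variable lacks a causal path to at least one of log volume and code churn.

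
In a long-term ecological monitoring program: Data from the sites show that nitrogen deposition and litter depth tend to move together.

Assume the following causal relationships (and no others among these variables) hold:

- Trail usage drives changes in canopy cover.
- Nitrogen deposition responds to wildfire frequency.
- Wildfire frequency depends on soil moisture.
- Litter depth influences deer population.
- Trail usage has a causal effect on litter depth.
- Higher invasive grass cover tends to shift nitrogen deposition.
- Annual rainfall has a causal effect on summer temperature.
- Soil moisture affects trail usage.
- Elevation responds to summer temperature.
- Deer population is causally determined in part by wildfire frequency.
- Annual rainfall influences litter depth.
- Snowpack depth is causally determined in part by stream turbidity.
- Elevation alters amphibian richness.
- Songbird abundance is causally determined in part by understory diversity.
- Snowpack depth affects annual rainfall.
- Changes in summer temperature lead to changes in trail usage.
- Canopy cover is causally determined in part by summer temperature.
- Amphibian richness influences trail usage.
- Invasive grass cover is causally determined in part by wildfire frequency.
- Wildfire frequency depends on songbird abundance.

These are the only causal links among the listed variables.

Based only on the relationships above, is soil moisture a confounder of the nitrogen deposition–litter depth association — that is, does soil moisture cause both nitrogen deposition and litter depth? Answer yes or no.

yes

Soil moisture has a causal path to nitrogen deposition (soil moisture → wildfire frequency → nitrogen deposition) and to litter depth (soil moisture → trail usage → litter depth), so it is a common cause of both — a confounder.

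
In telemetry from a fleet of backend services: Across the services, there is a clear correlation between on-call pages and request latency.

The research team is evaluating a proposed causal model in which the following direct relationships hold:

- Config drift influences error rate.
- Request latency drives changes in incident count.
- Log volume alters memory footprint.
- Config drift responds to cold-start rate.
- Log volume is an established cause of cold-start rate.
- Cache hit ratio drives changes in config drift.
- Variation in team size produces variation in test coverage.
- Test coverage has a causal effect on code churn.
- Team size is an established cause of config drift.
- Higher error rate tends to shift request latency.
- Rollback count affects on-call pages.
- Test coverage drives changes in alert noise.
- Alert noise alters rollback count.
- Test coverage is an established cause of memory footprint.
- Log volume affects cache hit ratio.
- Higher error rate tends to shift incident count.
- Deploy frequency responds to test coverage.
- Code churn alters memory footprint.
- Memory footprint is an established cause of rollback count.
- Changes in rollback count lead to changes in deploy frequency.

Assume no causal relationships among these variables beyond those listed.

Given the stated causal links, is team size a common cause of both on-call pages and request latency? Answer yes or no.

yes

Team size has a causal path to on-call pages (team size → test coverage → alert noise → rollback count → on-call pages) and to request latency (team size → config drift → error rate → request latency), so it is a common cause of both — a confounder.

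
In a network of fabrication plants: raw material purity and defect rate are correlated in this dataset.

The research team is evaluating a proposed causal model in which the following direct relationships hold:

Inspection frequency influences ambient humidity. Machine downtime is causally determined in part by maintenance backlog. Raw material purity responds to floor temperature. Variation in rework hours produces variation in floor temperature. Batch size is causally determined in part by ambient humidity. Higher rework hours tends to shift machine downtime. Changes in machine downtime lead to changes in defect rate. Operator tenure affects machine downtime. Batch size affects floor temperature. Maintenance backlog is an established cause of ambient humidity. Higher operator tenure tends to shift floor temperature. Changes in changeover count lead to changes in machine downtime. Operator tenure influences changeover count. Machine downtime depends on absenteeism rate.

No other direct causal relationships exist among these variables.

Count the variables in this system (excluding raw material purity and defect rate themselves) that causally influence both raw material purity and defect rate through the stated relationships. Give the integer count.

3

The common causes are: maintenance backlog (to raw material purity via maintenance backlog → ambient humidity → batch size → floor temperature → raw material purity; to defect rate via maintenance backlog → machine downtime → defect rate); operator tenure (to raw material purity via operator tenure → floor temperature → raw material purity; to defect rate via operator tenure → machine downtime → defect rate); rework hours (to raw material purity via rework hours → floor temperature → raw material purity; to defect rate via rework hours → machine downtime → defect rate).
Every other variable lacks a causal path to at least one of raw material purity and defect rate.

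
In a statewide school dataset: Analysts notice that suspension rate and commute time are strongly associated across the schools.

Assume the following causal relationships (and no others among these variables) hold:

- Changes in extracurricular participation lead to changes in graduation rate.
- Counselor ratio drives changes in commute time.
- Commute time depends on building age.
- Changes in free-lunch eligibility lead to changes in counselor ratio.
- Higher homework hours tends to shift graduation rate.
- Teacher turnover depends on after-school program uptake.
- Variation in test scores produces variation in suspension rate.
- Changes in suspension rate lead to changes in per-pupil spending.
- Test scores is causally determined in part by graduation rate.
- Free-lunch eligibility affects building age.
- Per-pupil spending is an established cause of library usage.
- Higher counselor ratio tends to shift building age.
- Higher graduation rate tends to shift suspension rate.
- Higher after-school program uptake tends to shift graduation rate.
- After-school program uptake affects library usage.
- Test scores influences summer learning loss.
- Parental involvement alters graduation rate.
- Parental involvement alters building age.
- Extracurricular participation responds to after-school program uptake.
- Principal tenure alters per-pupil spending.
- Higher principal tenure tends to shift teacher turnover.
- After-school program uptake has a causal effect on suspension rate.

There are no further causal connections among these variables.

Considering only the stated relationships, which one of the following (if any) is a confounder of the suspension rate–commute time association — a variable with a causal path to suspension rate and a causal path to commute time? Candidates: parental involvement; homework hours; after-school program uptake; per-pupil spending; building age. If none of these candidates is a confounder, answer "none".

parental involvement

Parental involvement causes suspension rate (parental involvement → graduation rate → suspension rate) and also causes commute time (parental involvement → building age → commute time); it is a common cause of both.
Each of the other candidates lacks a causal path to at least one of suspension rate and commute time, so they do not confound the relationship.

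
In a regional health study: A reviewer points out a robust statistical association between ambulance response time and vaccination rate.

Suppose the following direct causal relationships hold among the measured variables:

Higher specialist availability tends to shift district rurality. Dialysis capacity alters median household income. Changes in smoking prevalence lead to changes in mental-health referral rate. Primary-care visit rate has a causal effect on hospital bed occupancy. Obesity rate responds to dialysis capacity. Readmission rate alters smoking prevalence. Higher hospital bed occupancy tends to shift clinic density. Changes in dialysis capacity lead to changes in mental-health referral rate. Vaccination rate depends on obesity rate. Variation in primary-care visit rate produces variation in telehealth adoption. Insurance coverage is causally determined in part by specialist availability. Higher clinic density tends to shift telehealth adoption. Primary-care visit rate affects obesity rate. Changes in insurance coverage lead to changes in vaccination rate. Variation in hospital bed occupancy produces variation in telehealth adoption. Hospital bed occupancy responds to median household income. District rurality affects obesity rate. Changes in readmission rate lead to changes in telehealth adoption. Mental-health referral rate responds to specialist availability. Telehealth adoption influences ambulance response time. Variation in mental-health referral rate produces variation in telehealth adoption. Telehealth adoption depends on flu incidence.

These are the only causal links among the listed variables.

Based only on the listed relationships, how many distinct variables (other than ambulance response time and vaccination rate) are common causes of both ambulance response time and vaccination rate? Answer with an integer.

3

The common causes are: dialysis capacity (to ambulance response time via dialysis capacity → mental-health referral rate → telehealth adoption → ambulance response time; to vaccination rate via dialysis capacity → obesity rate → vaccination rate); primary-care visit rate (to ambulance response time via primary-care visit rate → telehealth adoption → ambulance response time; to vaccination rate via primary-care visit rate → obesity rate → vaccination rate); specialist availability (to ambulance response time via specialist availability → mental-health referral rate → telehealth adoption → ambulance response time; to vaccination rate via specialist availability → insurance coverage → vaccination rate).
Every other variable lacks a causal path to at least one of ambulance response time and vaccination rate.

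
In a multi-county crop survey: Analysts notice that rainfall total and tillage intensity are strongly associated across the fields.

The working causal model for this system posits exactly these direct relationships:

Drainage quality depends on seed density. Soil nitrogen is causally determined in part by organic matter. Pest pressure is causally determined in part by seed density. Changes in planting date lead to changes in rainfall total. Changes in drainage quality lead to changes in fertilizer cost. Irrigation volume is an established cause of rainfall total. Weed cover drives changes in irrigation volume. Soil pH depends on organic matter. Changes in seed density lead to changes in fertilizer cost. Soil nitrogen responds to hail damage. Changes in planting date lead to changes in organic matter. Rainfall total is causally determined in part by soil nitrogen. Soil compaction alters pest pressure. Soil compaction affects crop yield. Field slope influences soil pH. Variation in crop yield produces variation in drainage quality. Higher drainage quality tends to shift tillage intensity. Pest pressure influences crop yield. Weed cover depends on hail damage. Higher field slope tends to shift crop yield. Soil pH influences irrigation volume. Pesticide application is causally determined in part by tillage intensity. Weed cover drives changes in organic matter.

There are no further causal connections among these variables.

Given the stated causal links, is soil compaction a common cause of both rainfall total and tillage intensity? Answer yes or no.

no

Soil compaction has no stated causal path to rainfall total. A confounder must cause both variables, so soil compaction does not qualify.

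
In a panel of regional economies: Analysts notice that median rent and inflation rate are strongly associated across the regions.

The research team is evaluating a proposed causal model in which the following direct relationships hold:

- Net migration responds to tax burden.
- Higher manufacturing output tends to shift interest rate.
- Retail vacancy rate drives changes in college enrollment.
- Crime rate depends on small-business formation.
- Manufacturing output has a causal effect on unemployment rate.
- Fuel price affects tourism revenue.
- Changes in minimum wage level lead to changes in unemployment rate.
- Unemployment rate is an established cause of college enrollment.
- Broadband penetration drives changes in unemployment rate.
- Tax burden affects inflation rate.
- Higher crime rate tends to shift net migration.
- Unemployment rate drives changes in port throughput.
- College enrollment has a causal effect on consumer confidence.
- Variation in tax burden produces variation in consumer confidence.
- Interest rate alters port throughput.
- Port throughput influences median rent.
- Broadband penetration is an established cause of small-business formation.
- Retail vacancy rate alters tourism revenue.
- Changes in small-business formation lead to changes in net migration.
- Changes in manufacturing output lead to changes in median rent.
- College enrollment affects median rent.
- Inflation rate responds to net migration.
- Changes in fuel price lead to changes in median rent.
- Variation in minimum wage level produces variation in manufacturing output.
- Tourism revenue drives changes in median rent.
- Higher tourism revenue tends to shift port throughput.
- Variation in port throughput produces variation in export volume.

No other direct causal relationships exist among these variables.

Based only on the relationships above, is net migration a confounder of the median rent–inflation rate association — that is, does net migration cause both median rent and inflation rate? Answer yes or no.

Net migration has no stated causal path to median rent. A confounder must cause both variables, so net migration does not qualify.

no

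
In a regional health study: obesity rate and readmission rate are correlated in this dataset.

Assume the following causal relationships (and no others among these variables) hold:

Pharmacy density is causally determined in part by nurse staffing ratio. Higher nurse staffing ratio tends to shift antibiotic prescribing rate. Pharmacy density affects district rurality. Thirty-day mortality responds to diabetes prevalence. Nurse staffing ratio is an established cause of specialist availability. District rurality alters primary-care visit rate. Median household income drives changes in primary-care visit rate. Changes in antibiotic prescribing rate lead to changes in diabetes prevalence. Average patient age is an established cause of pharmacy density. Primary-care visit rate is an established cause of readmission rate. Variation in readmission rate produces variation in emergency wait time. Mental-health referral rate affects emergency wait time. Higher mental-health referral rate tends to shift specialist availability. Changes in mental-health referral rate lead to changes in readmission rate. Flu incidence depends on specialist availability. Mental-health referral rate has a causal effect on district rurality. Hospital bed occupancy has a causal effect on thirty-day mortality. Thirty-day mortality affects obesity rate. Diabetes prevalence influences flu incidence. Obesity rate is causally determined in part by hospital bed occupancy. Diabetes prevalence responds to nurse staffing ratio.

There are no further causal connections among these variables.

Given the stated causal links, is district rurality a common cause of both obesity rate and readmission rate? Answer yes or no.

District rurality has no stated causal path to obesity rate. A confounder must cause both variables, so district rurality does not qualify.

no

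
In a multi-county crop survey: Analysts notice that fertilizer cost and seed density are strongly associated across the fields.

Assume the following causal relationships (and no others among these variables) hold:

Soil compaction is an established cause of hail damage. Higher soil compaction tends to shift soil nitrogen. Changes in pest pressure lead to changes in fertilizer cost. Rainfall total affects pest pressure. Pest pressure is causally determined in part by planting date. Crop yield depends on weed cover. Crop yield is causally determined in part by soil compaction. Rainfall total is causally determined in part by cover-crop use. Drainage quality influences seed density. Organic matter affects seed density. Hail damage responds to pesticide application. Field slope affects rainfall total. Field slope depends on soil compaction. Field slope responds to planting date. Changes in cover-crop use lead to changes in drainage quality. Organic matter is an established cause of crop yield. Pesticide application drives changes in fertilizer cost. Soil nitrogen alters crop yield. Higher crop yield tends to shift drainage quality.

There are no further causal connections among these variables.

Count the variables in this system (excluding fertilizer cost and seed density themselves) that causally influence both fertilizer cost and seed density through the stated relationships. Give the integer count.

The common causes are: cover-crop use (to fertilizer cost via cover-crop use → rainfall total → pest pressure → fertilizer cost; to seed density via cover-crop use → drainage quality → seed density); soil compaction (to fertilizer cost via soil compaction → field slope → rainfall total → pest pressure → fertilizer cost; to seed density via soil compaction → crop yield → drainage quality → seed density).
Every other variable lacks a causal path to at least one of fertilizer cost and seed density.

2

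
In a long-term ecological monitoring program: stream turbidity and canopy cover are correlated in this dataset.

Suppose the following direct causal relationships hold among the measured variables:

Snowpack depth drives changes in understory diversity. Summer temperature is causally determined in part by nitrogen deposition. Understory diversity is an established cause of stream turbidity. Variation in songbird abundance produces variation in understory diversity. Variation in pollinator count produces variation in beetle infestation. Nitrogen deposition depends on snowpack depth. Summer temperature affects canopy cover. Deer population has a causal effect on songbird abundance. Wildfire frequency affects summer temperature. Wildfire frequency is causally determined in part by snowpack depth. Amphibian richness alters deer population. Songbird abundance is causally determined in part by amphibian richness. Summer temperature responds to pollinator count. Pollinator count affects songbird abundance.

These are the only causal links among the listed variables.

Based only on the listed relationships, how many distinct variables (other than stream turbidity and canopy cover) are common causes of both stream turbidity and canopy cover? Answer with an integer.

2

The common causes are: pollinator count (to stream turbidity via pollinator count → songbird abundance → understory diversity → stream turbidity; to canopy cover via pollinator count → summer temperature → canopy cover); snowpack depth (to stream turbidity via snowpack depth → understory diversity → stream turbidity; to canopy cover via snowpack depth → nitrogen deposition → summer temperature → canopy cover).
Every other variable lacks a causal path to at least one of stream turbidity and canopy cover.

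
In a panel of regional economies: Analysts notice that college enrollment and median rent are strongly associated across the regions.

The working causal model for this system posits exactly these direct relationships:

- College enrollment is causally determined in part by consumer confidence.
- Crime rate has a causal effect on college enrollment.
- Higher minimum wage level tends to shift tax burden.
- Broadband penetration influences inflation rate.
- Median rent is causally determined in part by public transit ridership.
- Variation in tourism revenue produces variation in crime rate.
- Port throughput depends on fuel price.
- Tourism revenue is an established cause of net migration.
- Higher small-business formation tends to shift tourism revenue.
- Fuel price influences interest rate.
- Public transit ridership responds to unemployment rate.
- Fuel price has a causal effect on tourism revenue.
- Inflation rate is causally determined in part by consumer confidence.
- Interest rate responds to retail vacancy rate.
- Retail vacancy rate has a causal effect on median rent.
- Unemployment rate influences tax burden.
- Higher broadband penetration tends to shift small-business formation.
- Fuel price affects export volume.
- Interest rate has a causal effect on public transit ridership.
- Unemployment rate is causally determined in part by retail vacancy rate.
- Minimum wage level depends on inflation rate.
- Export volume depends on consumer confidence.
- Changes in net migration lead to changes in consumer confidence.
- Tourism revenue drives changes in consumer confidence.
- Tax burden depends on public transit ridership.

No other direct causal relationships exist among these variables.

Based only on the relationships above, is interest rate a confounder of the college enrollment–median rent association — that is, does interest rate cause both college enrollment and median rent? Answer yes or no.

no

Interest rate has no stated causal path to college enrollment. A confounder must cause both variables, so interest rate does not qualify.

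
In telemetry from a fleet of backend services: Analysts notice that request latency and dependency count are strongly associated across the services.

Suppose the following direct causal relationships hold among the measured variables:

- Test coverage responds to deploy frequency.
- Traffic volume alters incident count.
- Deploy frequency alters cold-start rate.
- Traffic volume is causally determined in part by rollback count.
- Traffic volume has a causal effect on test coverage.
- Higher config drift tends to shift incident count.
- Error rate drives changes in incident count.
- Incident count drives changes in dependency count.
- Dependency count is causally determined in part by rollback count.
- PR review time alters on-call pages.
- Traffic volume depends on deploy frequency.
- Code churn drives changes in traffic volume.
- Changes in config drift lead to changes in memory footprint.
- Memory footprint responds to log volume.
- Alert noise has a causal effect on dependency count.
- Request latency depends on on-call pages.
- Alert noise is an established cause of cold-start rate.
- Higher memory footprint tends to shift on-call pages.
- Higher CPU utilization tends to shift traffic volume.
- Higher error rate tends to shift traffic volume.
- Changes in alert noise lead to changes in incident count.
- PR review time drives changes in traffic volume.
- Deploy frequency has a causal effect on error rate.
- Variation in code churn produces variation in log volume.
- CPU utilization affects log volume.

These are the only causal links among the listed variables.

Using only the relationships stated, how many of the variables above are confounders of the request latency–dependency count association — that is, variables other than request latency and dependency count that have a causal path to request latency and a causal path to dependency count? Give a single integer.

4

The common causes are: CPU utilization (to request latency via CPU utilization → log volume → memory footprint → on-call pages → request latency; to dependency count via CPU utilization → traffic volume → incident count → dependency count); PR review time (to request latency via PR review time → on-call pages → request latency; to dependency count via PR review time → traffic volume → incident count → dependency count); code churn (to request latency via code churn → log volume → memory footprint → on-call pages → request latency; to dependency count via code churn → traffic volume → incident count → dependency count); config drift (to request latency via config drift → memory footprint → on-call pages → request latency; to dependency count via config drift → incident count → dependency count).
Every other variable lacks a causal path to at least one of request latency and dependency count.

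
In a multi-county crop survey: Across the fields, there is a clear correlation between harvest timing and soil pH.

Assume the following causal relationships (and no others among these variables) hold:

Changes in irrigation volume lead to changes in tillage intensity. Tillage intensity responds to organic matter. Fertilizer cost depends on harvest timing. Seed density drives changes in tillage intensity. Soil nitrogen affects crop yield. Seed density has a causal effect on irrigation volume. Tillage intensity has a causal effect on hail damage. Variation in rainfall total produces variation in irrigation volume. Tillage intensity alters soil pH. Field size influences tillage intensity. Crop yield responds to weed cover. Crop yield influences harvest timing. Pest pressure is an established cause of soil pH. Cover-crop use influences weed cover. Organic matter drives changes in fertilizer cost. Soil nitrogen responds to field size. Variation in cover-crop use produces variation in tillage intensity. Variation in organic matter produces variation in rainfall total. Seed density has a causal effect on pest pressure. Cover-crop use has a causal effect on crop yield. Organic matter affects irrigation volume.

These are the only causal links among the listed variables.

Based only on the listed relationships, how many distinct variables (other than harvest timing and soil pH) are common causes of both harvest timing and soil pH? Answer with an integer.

2

The common causes are: cover-crop use (to harvest timing via cover-crop use → crop yield → harvest timing; to soil pH via cover-crop use → tillage intensity → soil pH); field size (to harvest timing via field size → soil nitrogen → crop yield → harvest timing; to soil pH via field size → tillage intensity → soil pH).
Every other variable lacks a causal path to at least one of harvest timing and soil pH.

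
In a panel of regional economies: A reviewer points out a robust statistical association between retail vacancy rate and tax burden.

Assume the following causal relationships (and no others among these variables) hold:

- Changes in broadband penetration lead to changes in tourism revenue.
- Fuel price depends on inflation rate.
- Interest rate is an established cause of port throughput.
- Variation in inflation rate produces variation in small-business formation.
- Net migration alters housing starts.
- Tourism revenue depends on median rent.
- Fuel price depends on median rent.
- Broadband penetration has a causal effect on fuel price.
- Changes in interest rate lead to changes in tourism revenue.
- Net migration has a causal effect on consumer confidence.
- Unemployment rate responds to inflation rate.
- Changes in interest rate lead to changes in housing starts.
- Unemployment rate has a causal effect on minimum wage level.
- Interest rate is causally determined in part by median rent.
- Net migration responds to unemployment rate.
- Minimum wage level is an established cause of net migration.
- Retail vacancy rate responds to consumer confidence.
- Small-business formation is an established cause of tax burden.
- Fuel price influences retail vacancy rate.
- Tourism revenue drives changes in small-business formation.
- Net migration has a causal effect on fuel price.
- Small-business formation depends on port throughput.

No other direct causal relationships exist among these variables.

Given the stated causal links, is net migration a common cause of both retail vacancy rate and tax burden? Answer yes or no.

Net migration has no stated causal path to tax burden. A confounder must cause both variables, so net migration does not qualify.

no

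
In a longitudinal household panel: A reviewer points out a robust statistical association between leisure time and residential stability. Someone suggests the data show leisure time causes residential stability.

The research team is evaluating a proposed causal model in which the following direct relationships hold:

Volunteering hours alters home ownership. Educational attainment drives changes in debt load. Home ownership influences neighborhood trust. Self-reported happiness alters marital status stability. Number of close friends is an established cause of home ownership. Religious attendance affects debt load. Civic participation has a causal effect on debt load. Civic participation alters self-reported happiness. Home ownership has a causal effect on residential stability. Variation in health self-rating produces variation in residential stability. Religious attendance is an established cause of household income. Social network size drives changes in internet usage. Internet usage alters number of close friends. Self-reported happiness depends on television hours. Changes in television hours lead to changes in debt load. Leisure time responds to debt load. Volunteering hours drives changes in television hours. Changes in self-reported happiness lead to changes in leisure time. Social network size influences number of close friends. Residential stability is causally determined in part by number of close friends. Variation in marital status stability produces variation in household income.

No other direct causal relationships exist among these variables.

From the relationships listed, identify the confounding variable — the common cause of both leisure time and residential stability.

Volunteering hours has a causal path to leisure time (volunteering hours → television hours → debt load → leisure time) and a separate causal path to residential stability (volunteering hours → home ownership → residential stability), so it is a common cause of both.
No stated relationship gives leisure time a causal route to residential stability, so the correlation is explained by the shared upstream cause rather than a direct effect.

volunteering hours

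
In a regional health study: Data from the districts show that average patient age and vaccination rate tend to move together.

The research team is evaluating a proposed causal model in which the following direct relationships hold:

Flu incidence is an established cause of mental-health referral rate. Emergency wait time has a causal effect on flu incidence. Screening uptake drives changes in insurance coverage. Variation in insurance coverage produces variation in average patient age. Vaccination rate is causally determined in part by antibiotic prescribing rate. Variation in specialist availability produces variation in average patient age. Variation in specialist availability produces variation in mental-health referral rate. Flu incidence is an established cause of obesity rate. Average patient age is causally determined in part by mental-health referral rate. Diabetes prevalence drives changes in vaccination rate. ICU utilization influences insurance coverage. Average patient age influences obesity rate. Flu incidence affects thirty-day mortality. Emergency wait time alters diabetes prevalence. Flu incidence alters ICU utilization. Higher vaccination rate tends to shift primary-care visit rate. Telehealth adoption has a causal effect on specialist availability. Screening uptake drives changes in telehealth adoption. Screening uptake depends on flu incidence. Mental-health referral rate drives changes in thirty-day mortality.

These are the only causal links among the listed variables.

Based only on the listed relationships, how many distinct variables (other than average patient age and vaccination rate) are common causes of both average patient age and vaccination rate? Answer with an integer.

The common causes are: emergency wait time (to average patient age via emergency wait time → flu incidence → mental-health referral rate → average patient age; to vaccination rate via emergency wait time → diabetes prevalence → vaccination rate).
Every other variable lacks a causal path to at least one of average patient age and vaccination rate.

1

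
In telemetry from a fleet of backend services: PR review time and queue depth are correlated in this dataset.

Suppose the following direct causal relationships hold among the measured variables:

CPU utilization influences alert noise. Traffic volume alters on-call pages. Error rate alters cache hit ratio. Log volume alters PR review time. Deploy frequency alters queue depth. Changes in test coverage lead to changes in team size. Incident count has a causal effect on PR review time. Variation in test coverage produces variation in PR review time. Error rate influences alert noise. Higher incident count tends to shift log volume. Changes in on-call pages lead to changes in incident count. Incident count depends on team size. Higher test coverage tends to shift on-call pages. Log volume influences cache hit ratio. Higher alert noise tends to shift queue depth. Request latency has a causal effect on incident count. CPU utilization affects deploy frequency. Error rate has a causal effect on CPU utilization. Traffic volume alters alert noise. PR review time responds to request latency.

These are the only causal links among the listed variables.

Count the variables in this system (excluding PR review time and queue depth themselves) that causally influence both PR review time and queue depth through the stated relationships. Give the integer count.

The common causes are: traffic volume (to PR review time via traffic volume → on-call pages → incident count → PR review time; to queue depth via traffic volume → alert noise → queue depth).
Every other variable lacks a causal path to at least one of PR review time and queue depth.

1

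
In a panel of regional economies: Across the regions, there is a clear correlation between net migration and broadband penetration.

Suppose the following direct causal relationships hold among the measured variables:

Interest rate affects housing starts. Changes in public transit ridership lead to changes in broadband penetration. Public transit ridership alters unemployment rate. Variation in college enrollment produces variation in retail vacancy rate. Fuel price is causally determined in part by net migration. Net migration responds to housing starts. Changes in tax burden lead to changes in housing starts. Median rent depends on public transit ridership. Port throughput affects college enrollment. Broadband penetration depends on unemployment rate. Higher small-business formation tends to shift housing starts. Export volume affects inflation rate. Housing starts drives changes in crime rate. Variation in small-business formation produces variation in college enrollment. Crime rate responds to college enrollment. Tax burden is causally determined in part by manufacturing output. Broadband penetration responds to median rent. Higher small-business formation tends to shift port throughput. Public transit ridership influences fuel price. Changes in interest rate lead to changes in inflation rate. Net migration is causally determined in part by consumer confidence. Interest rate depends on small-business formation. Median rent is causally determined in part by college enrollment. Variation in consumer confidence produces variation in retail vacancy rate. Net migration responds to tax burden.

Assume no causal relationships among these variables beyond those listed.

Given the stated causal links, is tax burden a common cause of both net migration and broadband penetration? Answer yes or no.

Tax burden has no stated causal path to broadband penetration. A confounder must cause both variables, so tax burden does not qualify.

no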